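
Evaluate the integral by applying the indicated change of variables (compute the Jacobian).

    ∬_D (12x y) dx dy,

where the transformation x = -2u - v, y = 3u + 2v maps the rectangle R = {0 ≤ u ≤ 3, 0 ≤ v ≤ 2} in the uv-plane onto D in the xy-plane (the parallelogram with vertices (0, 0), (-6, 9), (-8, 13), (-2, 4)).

Compute the Jacobian determinant of (x, y) with respect to (u, v):

    ∂(x,y)/∂(u,v) = | -2  -1 | = (-2)(2) - (-1)(3) = -1.
                   | 3  2 |

Its absolute value is |J| = 1 (the area scaling factor).

Substituting x = -2u - v, y = 3u + 2v into the integrand,

    12x y → -72u^2 - 84u v - 24v^2,

so the integral becomes

    ∬_R (-72u^2 - 84u v - 24v^2) · |J| du dv = ∫_0^3 ∫_0^2 (-72u^2 - 84u v - 24v^2) dv du.

Inner (v): -144u^2 - 168u - 64.
Outer (u): -2244.

Therefore ∬_D (12x y) dx dy = -2244.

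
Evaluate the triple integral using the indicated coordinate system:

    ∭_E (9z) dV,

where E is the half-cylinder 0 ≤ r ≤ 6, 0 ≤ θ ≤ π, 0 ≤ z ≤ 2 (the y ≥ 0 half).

In cylindrical coordinates, x = r cos(θ), y = r sin(θ), z = z, and dV = r dr dθ dz.

The integrand becomes 9z, so

    ∭_E (9z) dV = ∫_{0}^{π} ∫_{0}^{6} ∫_{0}^{2} (9z) · r dz dr dθ.

Inner (z): 18r.
Middle (r from 0 to 6): 324.
Outer (θ): 324π.

Therefore the triple integral equals 324π.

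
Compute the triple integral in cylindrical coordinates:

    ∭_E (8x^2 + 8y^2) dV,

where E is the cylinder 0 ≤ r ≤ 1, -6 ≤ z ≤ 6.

In cylindrical coordinates, x = r cos(θ), y = r sin(θ), z = z, and dV = r dr dθ dz.

The integrand becomes 8r^2, so

    ∭_E (8x^2 + 8y^2) dV = ∫_{0}^{2π} ∫_{0}^{1} ∫_{-6}^{6} (8r^2) · r dz dr dθ.

Inner (z): 96r^3.
Middle (r from 0 to 1): 24.
Outer (θ): 48π.

Therefore the triple integral equals 48π.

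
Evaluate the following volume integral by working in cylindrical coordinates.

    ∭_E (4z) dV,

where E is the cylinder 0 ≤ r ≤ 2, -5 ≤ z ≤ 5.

In cylindrical coordinates, x = r cos(θ), y = r sin(θ), z = z, and dV = r dr dθ dz.

The integrand becomes 4z, so

    ∭_E (4z) dV = ∫_{0}^{2π} ∫_{0}^{2} ∫_{-5}^{5} (4z) · r dz dr dθ.

Inner (z): 0.
Middle (r from 0 to 2): 0.
Outer (θ): 0.

Therefore the triple integral equals 0.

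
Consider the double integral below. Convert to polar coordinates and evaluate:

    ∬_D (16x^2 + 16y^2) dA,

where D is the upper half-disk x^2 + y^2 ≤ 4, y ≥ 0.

The region D is 0 ≤ r ≤ 2, 0 ≤ θ ≤ π in polar coordinates, where x = r cos(θ), y = r sin(θ), and dA = r dr dθ.

Under the substitution, the integrand becomes 16r^2, so

    ∬_D (16x^2 + 16y^2) dA = ∫_{0}^{π} ∫_{0}^{2} (16r^2) · r dr dθ.

Inner integral (in r): ∫_{0}^{2} (16r^2) · r dr = 64.

Outer integral (in θ): ∫_{0}^{π} (64) dθ = 64π.

Therefore ∬_D (16x^2 + 16y^2) dA = 64π.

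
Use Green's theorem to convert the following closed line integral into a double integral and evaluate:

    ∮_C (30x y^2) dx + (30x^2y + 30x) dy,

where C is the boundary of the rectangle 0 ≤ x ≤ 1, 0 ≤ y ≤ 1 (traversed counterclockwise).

Green's theorem converts the closed line integral into a double integral over the enclosed region D:

    ∮_C P dx + Q dy = ∬_D (∂Q/∂x - ∂P/∂y) dA.

Here P = 30x y^2, Q = 30x^2y + 30x, so

    ∂Q/∂x = 60x y + 30,    ∂P/∂y = 60x y,
    ∂Q/∂x - ∂P/∂y = 30.

D is the region 0 ≤ x ≤ 1, 0 ≤ y ≤ 1. Evaluating the double integral:

    ∬_D (30) dA = ∫_0^{1} ∫_0^{1} (30) dy dx.

Inner (y from 0 to 1): 30.
Outer (x from 0 to 1): 30.

Therefore ∮_C P dx + Q dy = 30.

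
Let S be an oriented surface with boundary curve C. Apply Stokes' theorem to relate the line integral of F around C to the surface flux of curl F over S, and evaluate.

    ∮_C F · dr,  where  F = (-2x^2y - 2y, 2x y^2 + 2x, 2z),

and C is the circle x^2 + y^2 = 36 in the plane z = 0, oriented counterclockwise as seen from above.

Let S be the flat disk x^2 + y^2 ≤ 36 in the plane z = 0, with upward unit normal n̂ = ẑ. By Stokes' theorem,

    ∮_C F · dr = ∬_S (∇ × F) · n̂ dS = ∬_D (curl F)_z dA,

where D is the disk x^2 + y^2 ≤ 36.

Compute the curl of F = (-2x^2y - 2y, 2x y^2 + 2x, 2z):
    (∇ × F)_x = ∂F_z/∂y - ∂F_y/∂z = 0,
    (∇ × F)_y = ∂F_x/∂z - ∂F_z/∂x = 0,
    (∇ × F)_z = ∂F_y/∂x - ∂F_x/∂y = 2x^2 + 2y^2 + 4.

On z = 0, (curl F)_z = 2x^2 + 2y^2 + 4.

Convert to polar (x = r cos θ, y = r sin θ, dA = r dr dθ); the integrand becomes 2r^2 + 4, so

    ∬_D (curl F)_z dA = ∫_0^{2π} ∫_0^{6} (2r^2 + 4) · r dr dθ.

Inner (r from 0 to 6): 720.
Outer (θ from 0 to 2π): 1440π.

Therefore ∮_C F · dr = 1440π.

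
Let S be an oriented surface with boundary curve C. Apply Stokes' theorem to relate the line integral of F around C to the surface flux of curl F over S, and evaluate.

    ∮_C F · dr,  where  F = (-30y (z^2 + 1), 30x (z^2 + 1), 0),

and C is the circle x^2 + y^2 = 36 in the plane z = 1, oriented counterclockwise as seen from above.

Let S be the flat disk x^2 + y^2 ≤ 36 in the plane z = 1, with upward unit normal n̂ = ẑ. By Stokes' theorem,

    ∮_C F · dr = ∬_S (∇ × F) · n̂ dS = ∬_D (curl F)_z dA,

where D is the disk x^2 + y^2 ≤ 36.

Compute the curl of F = (-30y (z^2 + 1), 30x (z^2 + 1), 0):
    (∇ × F)_x = ∂F_z/∂y - ∂F_y/∂z = -60x z,
    (∇ × F)_y = ∂F_x/∂z - ∂F_z/∂x = -60y z,
    (∇ × F)_z = ∂F_y/∂x - ∂F_x/∂y = 60z^2 + 60.

On z = 1, (curl F)_z = 120.

Convert to polar (x = r cos θ, y = r sin θ, dA = r dr dθ); the integrand becomes 120, so

    ∬_D (curl F)_z dA = ∫_0^{2π} ∫_0^{6} (120) · r dr dθ.

Inner (r from 0 to 6): 2160.
Outer (θ from 0 to 2π): 4320π.

Therefore ∮_C F · dr = 4320π.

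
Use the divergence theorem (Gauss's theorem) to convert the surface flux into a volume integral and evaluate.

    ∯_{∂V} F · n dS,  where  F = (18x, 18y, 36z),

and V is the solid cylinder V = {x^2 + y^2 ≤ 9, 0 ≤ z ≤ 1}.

By the divergence theorem,

    ∯_{∂V} F · n dS = ∭_V (∇ · F) dV.

Compute the divergence:
    ∇ · F = ∂F_x/∂x + ∂F_y/∂y + ∂F_z/∂z = 18 + 18 + 36 = 72.

In cylindrical coordinates, x = r cos(θ), y = r sin(θ), z = z, dV = r dr dθ dz, with 0 ≤ r ≤ 3, 0 ≤ θ ≤ 2π, 0 ≤ z ≤ 1.

The integrand, after substitution and multiplying by the volume element, becomes (72) · r, so

    ∭_V (∇·F) dV = ∫_0^{2π} ∫_0^{3} ∫_0^{1} (72) · r dz dr dθ.

Inner (z from 0 to 1): 72r.
Middle (r from 0 to 3): 324.
Outer (θ from 0 to 2π): 648π.

Therefore ∯_{∂V} F · n dS = 648π.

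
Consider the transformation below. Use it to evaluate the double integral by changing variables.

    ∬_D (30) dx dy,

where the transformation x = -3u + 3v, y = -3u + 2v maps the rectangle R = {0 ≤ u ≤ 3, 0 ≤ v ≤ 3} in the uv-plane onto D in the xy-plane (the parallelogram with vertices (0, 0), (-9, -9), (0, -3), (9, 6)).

Compute the Jacobian determinant of (x, y) with respect to (u, v):

    ∂(x,y)/∂(u,v) = | -3  3 | = (-3)(2) - (3)(-3) = 3.
                   | -3  2 |

Its absolute value is |J| = 3 (the area scaling factor).

Substituting x = -3u + 3v, y = -3u + 2v into the integrand,

    30 → 30,

so the integral becomes

    ∬_R (30) · |J| du dv = ∫_0^3 ∫_0^3 (90) dv du.

Inner (v): 270.
Outer (u): 810.

Therefore ∬_D (30) dx dy = 810.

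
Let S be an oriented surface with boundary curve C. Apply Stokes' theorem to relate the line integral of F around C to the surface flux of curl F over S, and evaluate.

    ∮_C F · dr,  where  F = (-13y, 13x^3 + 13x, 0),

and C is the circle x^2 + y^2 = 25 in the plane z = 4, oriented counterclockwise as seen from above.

Let S be the flat disk x^2 + y^2 ≤ 25 in the plane z = 4, with upward unit normal n̂ = ẑ. By Stokes' theorem,

    ∮_C F · dr = ∬_S (∇ × F) · n̂ dS = ∬_D (curl F)_z dA,

where D is the disk x^2 + y^2 ≤ 25.

Compute the curl of F = (-13y, 13x^3 + 13x, 0):
    (∇ × F)_x = ∂F_z/∂y - ∂F_y/∂z = 0,
    (∇ × F)_y = ∂F_x/∂z - ∂F_z/∂x = 0,
    (∇ × F)_z = ∂F_y/∂x - ∂F_x/∂y = 39x^2 + 26.

On z = 4, (curl F)_z = 39x^2 + 26.

Convert to polar (x = r cos θ, y = r sin θ, dA = r dr dθ); the integrand becomes 39r^2cos(θ)^2 + 26, so

    ∬_D (curl F)_z dA = ∫_0^{2π} ∫_0^{5} (39r^2cos(θ)^2 + 26) · r dr dθ.

Inner (r from 0 to 5): 24375cos(θ)^2/4 + 325.
Outer (θ from 0 to 2π): 26975π/4.

Therefore ∮_C F · dr = 26975π/4.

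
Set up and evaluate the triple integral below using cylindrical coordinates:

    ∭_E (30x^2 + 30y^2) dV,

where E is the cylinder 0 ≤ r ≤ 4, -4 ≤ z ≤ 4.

In cylindrical coordinates, x = r cos(θ), y = r sin(θ), z = z, and dV = r dr dθ dz.

The integrand becomes 30r^2, so

    ∭_E (30x^2 + 30y^2) dV = ∫_{0}^{2π} ∫_{0}^{4} ∫_{-4}^{4} (30r^2) · r dz dr dθ.

Inner (z): 240r^3.
Middle (r from 0 to 4): 15360.
Outer (θ): 30720π.

Therefore the triple integral equals 30720π.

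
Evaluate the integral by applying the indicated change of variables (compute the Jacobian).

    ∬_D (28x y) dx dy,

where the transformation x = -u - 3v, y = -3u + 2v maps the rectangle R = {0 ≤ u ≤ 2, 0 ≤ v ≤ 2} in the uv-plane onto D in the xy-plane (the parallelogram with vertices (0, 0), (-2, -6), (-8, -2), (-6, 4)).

Compute the Jacobian determinant of (x, y) with respect to (u, v):

    ∂(x,y)/∂(u,v) = | -1  -3 | = (-1)(2) - (-3)(-3) = -11.
                   | -3  2 |

Its absolute value is |J| = 11 (the area scaling factor).

Substituting x = -u - 3v, y = -3u + 2v into the integrand,

    28x y → 84u^2 + 196u v - 168v^2,

so the integral becomes

    ∬_R (84u^2 + 196u v - 168v^2) · |J| du dv = ∫_0^2 ∫_0^2 (924u^2 + 2156u v - 1848v^2) dv du.

Inner (v): 1848u^2 + 4312u - 4928.
Outer (u): 3696.

Therefore ∬_D (28x y) dx dy = 3696.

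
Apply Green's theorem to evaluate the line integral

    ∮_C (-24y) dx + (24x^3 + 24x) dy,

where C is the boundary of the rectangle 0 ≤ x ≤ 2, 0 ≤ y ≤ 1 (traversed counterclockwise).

Green's theorem converts the closed line integral into a double integral over the enclosed region D:

    ∮_C P dx + Q dy = ∬_D (∂Q/∂x - ∂P/∂y) dA.

Here P = -24y, Q = 24x^3 + 24x, so

    ∂Q/∂x = 72x^2 + 24,    ∂P/∂y = -24,
    ∂Q/∂x - ∂P/∂y = 72x^2 + 48.

D is the region 0 ≤ x ≤ 2, 0 ≤ y ≤ 1. Evaluating the double integral:

    ∬_D (72x^2 + 48) dA = ∫_0^{2} ∫_0^{1} (72x^2 + 48) dy dx.

Inner (y from 0 to 1): 72x^2 + 48.
Outer (x from 0 to 2): 288.

Therefore ∮_C P dx + Q dy = 288.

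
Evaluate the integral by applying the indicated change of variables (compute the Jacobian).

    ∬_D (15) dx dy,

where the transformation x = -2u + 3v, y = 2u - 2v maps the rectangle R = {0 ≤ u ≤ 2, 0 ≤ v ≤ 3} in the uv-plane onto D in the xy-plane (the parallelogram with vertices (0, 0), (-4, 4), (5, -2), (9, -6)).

Compute the Jacobian determinant of (x, y) with respect to (u, v):

    ∂(x,y)/∂(u,v) = | -2  3 | = (-2)(-2) - (3)(2) = -2.
                   | 2  -2 |

Its absolute value is |J| = 2 (the area scaling factor).

Substituting x = -2u + 3v, y = 2u - 2v into the integrand,

    15 → 15,

so the integral becomes

    ∬_R (15) · |J| du dv = ∫_0^2 ∫_0^3 (30) dv du.

Inner (v): 90.
Outer (u): 180.

Therefore ∬_D (15) dx dy = 180.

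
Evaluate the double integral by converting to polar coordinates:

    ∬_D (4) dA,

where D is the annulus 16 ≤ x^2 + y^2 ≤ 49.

The region D is 4 ≤ r ≤ 7, 0 ≤ θ ≤ 2π in polar coordinates, where x = r cos(θ), y = r sin(θ), and dA = r dr dθ.

Under the substitution, the integrand becomes 4, so

    ∬_D (4) dA = ∫_{0}^{2π} ∫_{4}^{7} (4) · r dr dθ.

Inner integral (in r): ∫_{4}^{7} (4) · r dr = 66.

Outer integral (in θ): ∫_{0}^{2π} (66) dθ = 132π.

Therefore ∬_D (4) dA = 132π.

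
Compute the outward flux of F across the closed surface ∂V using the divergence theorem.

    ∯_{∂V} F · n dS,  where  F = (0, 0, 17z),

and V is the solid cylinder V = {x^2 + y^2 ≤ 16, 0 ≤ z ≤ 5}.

By the divergence theorem,

    ∯_{∂V} F · n dS = ∭_V (∇ · F) dV.

Compute the divergence:
    ∇ · F = ∂F_x/∂x + ∂F_y/∂y + ∂F_z/∂z = 0 + 0 + 17 = 17.

In cylindrical coordinates, x = r cos(θ), y = r sin(θ), z = z, dV = r dr dθ dz, with 0 ≤ r ≤ 4, 0 ≤ θ ≤ 2π, 0 ≤ z ≤ 5.

The integrand, after substitution and multiplying by the volume element, becomes (17) · r, so

    ∭_V (∇·F) dV = ∫_0^{2π} ∫_0^{4} ∫_0^{5} (17) · r dz dr dθ.

Inner (z from 0 to 5): 85r.
Middle (r from 0 to 4): 680.
Outer (θ from 0 to 2π): 1360π.

Therefore ∯_{∂V} F · n dS = 1360π.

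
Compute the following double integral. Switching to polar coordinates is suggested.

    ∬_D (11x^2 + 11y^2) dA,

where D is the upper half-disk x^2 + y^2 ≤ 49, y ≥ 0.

The region D is 0 ≤ r ≤ 7, 0 ≤ θ ≤ π in polar coordinates, where x = r cos(θ), y = r sin(θ), and dA = r dr dθ.

Under the substitution, the integrand becomes 11r^2, so

    ∬_D (11x^2 + 11y^2) dA = ∫_{0}^{π} ∫_{0}^{7} (11r^2) · r dr dθ.

Inner integral (in r): ∫_{0}^{7} (11r^2) · r dr = 26411/4.

Outer integral (in θ): ∫_{0}^{π} (26411/4) dθ = 26411π/4.

Therefore ∬_D (11x^2 + 11y^2) dA = 26411π/4.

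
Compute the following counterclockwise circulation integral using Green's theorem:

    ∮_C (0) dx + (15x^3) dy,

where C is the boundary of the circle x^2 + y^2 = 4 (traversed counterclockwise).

Green's theorem converts the closed line integral into a double integral over the enclosed region D:

    ∮_C P dx + Q dy = ∬_D (∂Q/∂x - ∂P/∂y) dA.

Here P = 0, Q = 15x^3, so

    ∂Q/∂x = 45x^2,    ∂P/∂y = 0,
    ∂Q/∂x - ∂P/∂y = 45x^2.

D is the region x^2 + y^2 ≤ 4. Evaluating the double integral:

In polar coordinates (x = r cos θ, y = r sin θ, dA = r dr dθ) the integrand becomes 45r^2cos(θ)^2, so

    ∬_D (45x^2) dA = ∫_0^{2π} ∫_0^{2} (45r^2cos(θ)^2) · r dr dθ.

Inner (r from 0 to 2): 180cos(θ)^2.
Outer (θ from 0 to 2π): 180π.

Therefore ∮_C P dx + Q dy = 180π.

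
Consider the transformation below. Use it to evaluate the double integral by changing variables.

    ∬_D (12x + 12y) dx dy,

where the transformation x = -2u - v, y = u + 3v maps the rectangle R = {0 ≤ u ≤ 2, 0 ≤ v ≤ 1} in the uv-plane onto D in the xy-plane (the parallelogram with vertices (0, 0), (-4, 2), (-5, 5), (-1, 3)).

Compute the Jacobian determinant of (x, y) with respect to (u, v):

    ∂(x,y)/∂(u,v) = | -2  -1 | = (-2)(3) - (-1)(1) = -5.
                   | 1  3 |

Its absolute value is |J| = 5 (the area scaling factor).

Substituting x = -2u - v, y = u + 3v into the integrand,

    12x + 12y → -12u + 24v,

so the integral becomes

    ∬_R (-12u + 24v) · |J| du dv = ∫_0^2 ∫_0^1 (-60u + 120v) dv du.

Inner (v): 60 - 60u.
Outer (u): 0.

Therefore ∬_D (12x + 12y) dx dy = 0.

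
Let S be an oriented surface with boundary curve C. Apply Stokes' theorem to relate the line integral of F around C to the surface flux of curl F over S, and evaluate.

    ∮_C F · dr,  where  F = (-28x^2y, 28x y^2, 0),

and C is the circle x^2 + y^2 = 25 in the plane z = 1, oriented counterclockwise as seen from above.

Let S be the flat disk x^2 + y^2 ≤ 25 in the plane z = 1, with upward unit normal n̂ = ẑ. By Stokes' theorem,

    ∮_C F · dr = ∬_S (∇ × F) · n̂ dS = ∬_D (curl F)_z dA,

where D is the disk x^2 + y^2 ≤ 25.

Compute the curl of F = (-28x^2y, 28x y^2, 0):
    (∇ × F)_x = ∂F_z/∂y - ∂F_y/∂z = 0,
    (∇ × F)_y = ∂F_x/∂z - ∂F_z/∂x = 0,
    (∇ × F)_z = ∂F_y/∂x - ∂F_x/∂y = 28x^2 + 28y^2.

On z = 1, (curl F)_z = 28x^2 + 28y^2.

Convert to polar (x = r cos θ, y = r sin θ, dA = r dr dθ); the integrand becomes 28r^2, so

    ∬_D (curl F)_z dA = ∫_0^{2π} ∫_0^{5} (28r^2) · r dr dθ.

Inner (r from 0 to 5): 4375.
Outer (θ from 0 to 2π): 8750π.

Therefore ∮_C F · dr = 8750π.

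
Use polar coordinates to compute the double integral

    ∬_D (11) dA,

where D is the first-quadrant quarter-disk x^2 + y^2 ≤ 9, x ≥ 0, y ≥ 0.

The region D is 0 ≤ r ≤ 3, 0 ≤ θ ≤ π/2 in polar coordinates, where x = r cos(θ), y = r sin(θ), and dA = r dr dθ.

Under the substitution, the integrand becomes 11, so

    ∬_D (11) dA = ∫_{0}^{π/2} ∫_{0}^{3} (11) · r dr dθ.

Inner integral (in r): ∫_{0}^{3} (11) · r dr = 99/2.

Outer integral (in θ): ∫_{0}^{π/2} (99/2) dθ = 99π/4.

Therefore ∬_D (11) dA = 99π/4.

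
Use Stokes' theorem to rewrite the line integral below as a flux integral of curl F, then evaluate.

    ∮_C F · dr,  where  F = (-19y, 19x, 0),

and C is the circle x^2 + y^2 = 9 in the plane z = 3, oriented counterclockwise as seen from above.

Let S be the flat disk x^2 + y^2 ≤ 9 in the plane z = 3, with upward unit normal n̂ = ẑ. By Stokes' theorem,

    ∮_C F · dr = ∬_S (∇ × F) · n̂ dS = ∬_D (curl F)_z dA,

where D is the disk x^2 + y^2 ≤ 9.

Compute the curl of F = (-19y, 19x, 0):
    (∇ × F)_x = ∂F_z/∂y - ∂F_y/∂z = 0,
    (∇ × F)_y = ∂F_x/∂z - ∂F_z/∂x = 0,
    (∇ × F)_z = ∂F_y/∂x - ∂F_x/∂y = 38.

On z = 3, (curl F)_z = 38.

Convert to polar (x = r cos θ, y = r sin θ, dA = r dr dθ); the integrand becomes 38, so

    ∬_D (curl F)_z dA = ∫_0^{2π} ∫_0^{3} (38) · r dr dθ.

Inner (r from 0 to 3): 171.
Outer (θ from 0 to 2π): 342π.

Therefore ∮_C F · dr = 342π.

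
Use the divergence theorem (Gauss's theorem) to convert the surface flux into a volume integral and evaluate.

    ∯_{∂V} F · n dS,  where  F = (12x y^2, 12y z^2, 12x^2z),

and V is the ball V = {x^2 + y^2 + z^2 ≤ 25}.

By the divergence theorem,

    ∯_{∂V} F · n dS = ∭_V (∇ · F) dV.

Compute the divergence:
    ∇ · F = ∂F_x/∂x + ∂F_y/∂y + ∂F_z/∂z = 12y^2 + 12z^2 + 12x^2 = 12x^2 + 12y^2 + 12z^2.

In spherical coordinates, x = ρ sin(φ) cos(θ), y = ρ sin(φ) sin(θ), z = ρ cos(φ), dV = ρ^2 sin(φ) dρ dφ dθ, with 0 ≤ ρ ≤ 5, 0 ≤ φ ≤ π, 0 ≤ θ ≤ 2π.

The integrand, after substitution and multiplying by the volume element, becomes (12ρ^2) · ρ^2 sin(φ), so

    ∭_V (∇·F) dV = ∫_0^{2π} ∫_0^{π} ∫_0^{5} (12ρ^2) · ρ^2 sin(φ) dρ dφ dθ.

Inner (ρ from 0 to 5): 7500sin(φ).
Middle (φ from 0 to π): 15000.
Outer (θ from 0 to 2π): 30000π.

Therefore ∯_{∂V} F · n dS = 30000π.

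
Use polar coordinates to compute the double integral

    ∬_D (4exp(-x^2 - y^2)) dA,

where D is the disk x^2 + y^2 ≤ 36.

The region D is 0 ≤ r ≤ 6, 0 ≤ θ ≤ 2π in polar coordinates, where x = r cos(θ), y = r sin(θ), and dA = r dr dθ.

Under the substitution, the integrand becomes 4exp(-r^2), so

    ∬_D (4exp(-x^2 - y^2)) dA = ∫_{0}^{2π} ∫_{0}^{6} (4exp(-r^2)) · r dr dθ.

Inner integral (in r): ∫_{0}^{6} (4exp(-r^2)) · r dr = 2 - 2exp(-36).

Outer integral (in θ): ∫_{0}^{2π} (2 - 2exp(-36)) dθ = -4π exp(-36) + 4π.

Therefore ∬_D (4exp(-x^2 - y^2)) dA = -4π exp(-36) + 4π.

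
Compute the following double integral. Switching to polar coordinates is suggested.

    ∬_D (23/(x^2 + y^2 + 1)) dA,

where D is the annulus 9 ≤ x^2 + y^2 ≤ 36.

The region D is 3 ≤ r ≤ 6, 0 ≤ θ ≤ 2π in polar coordinates, where x = r cos(θ), y = r sin(θ), and dA = r dr dθ.

Under the substitution, the integrand becomes 23/(r^2 + 1), so

    ∬_D (23/(x^2 + y^2 + 1)) dA = ∫_{0}^{2π} ∫_{3}^{6} (23/(r^2 + 1)) · r dr dθ.

Inner integral (in r): ∫_{3}^{6} (23/(r^2 + 1)) · r dr = log(177917621779460413sqrt(370)/1000000000000).

Outer integral (in θ): ∫_{0}^{2π} (log(177917621779460413sqrt(370)/1000000000000)) dθ = log((177917621779460413sqrt(370)/1000000000000)^(2π)).

Therefore ∬_D (23/(x^2 + y^2 + 1)) dA = log((177917621779460413sqrt(370)/1000000000000)^(2π)).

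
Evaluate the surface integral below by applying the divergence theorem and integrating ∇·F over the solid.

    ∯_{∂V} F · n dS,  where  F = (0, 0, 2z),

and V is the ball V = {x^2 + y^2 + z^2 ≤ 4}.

By the divergence theorem,

    ∯_{∂V} F · n dS = ∭_V (∇ · F) dV.

Compute the divergence:
    ∇ · F = ∂F_x/∂x + ∂F_y/∂y + ∂F_z/∂z = 0 + 0 + 2 = 2.

In spherical coordinates, x = ρ sin(φ) cos(θ), y = ρ sin(φ) sin(θ), z = ρ cos(φ), dV = ρ^2 sin(φ) dρ dφ dθ, with 0 ≤ ρ ≤ 2, 0 ≤ φ ≤ π, 0 ≤ θ ≤ 2π.

The integrand, after substitution and multiplying by the volume element, becomes (2) · ρ^2 sin(φ), so

    ∭_V (∇·F) dV = ∫_0^{2π} ∫_0^{π} ∫_0^{2} (2) · ρ^2 sin(φ) dρ dφ dθ.

Inner (ρ from 0 to 2): 16sin(φ)/3.
Middle (φ from 0 to π): 32/3.
Outer (θ from 0 to 2π): 64π/3.

Therefore ∯_{∂V} F · n dS = 64π/3.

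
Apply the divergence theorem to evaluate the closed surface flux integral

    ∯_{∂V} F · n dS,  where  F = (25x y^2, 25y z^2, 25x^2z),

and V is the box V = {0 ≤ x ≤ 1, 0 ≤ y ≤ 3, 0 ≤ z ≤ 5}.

By the divergence theorem,

    ∯_{∂V} F · n dS = ∭_V (∇ · F) dV.

Compute the divergence:
    ∇ · F = ∂F_x/∂x + ∂F_y/∂y + ∂F_z/∂z = 25y^2 + 25z^2 + 25x^2 = 25x^2 + 25y^2 + 25z^2.

V is a rectangular box, so dV = dx dy dz with 0 ≤ x ≤ 1, 0 ≤ y ≤ 3, 0 ≤ z ≤ 5.

Integrate (25x^2 + 25y^2 + 25z^2) over V as an iterated integral:

    ∭_V (∇·F) dV = ∫_0^{1} ∫_0^{3} ∫_0^{5} (25x^2 + 25y^2 + 25z^2) dz dy dx.

Inner (z from 0 to 5): 125x^2 + 125y^2 + 3125/3.
Middle (y from 0 to 3): 375x^2 + 4250.
Outer (x from 0 to 1): 4375.

Therefore ∯_{∂V} F · n dS = 4375.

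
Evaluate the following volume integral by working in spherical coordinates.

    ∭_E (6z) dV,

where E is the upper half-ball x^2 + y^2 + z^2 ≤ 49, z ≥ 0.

In spherical coordinates, x = ρ sin(φ) cos(θ), y = ρ sin(φ) sin(θ), z = ρ cos(φ), and dV = ρ^2 sin(φ) dρ dφ dθ.

The integrand becomes 6ρ cos(φ), so

    ∭_E (6z) dV = ∫_{0}^{2π} ∫_{0}^{π/2} ∫_{0}^{7} (6ρ cos(φ)) · ρ^2 sin(φ) dρ dφ dθ.

Inner (ρ): 7203sin(2φ)/4.
Middle (φ): 7203/4.
Outer (θ): 7203π/2.

Therefore the triple integral equals 7203π/2.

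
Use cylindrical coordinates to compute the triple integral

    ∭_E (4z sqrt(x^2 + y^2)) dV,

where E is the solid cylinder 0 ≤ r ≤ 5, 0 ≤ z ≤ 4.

In cylindrical coordinates, x = r cos(θ), y = r sin(θ), z = z, and dV = r dr dθ dz.

The integrand becomes 4r z, so

    ∭_E (4z sqrt(x^2 + y^2)) dV = ∫_{0}^{2π} ∫_{0}^{5} ∫_{0}^{4} (4r z) · r dz dr dθ.

Inner (z): 32r^2.
Middle (r from 0 to 5): 4000/3.
Outer (θ): 8000π/3.

Therefore the triple integral equals 8000π/3.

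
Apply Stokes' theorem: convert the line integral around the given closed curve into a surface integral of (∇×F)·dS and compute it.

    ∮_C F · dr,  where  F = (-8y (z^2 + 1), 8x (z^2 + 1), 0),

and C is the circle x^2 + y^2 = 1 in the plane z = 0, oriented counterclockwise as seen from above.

Let S be the flat disk x^2 + y^2 ≤ 1 in the plane z = 0, with upward unit normal n̂ = ẑ. By Stokes' theorem,

    ∮_C F · dr = ∬_S (∇ × F) · n̂ dS = ∬_D (curl F)_z dA,

where D is the disk x^2 + y^2 ≤ 1.

Compute the curl of F = (-8y (z^2 + 1), 8x (z^2 + 1), 0):
    (∇ × F)_x = ∂F_z/∂y - ∂F_y/∂z = -16x z,
    (∇ × F)_y = ∂F_x/∂z - ∂F_z/∂x = -16y z,
    (∇ × F)_z = ∂F_y/∂x - ∂F_x/∂y = 16z^2 + 16.

On z = 0, (curl F)_z = 16.

Convert to polar (x = r cos θ, y = r sin θ, dA = r dr dθ); the integrand becomes 16, so

    ∬_D (curl F)_z dA = ∫_0^{2π} ∫_0^{1} (16) · r dr dθ.

Inner (r from 0 to 1): 8.
Outer (θ from 0 to 2π): 16π.

Therefore ∮_C F · dr = 16π.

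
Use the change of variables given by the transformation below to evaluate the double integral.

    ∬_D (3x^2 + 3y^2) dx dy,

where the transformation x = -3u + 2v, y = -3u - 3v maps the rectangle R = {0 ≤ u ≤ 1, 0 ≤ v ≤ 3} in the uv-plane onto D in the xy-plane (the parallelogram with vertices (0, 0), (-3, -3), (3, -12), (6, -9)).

Compute the Jacobian determinant of (x, y) with respect to (u, v):

    ∂(x,y)/∂(u,v) = | -3  2 | = (-3)(-3) - (2)(-3) = 15.
                   | -3  -3 |

Its absolute value is |J| = 15 (the area scaling factor).

Substituting x = -3u + 2v, y = -3u - 3v into the integrand,

    3x^2 + 3y^2 → 54u^2 + 18u v + 39v^2,

so the integral becomes

    ∬_R (54u^2 + 18u v + 39v^2) · |J| du dv = ∫_0^1 ∫_0^3 (810u^2 + 270u v + 585v^2) dv du.

Inner (v): 2430u^2 + 1215u + 5265.
Outer (u): 13365/2.

Therefore ∬_D (3x^2 + 3y^2) dx dy = 13365/2.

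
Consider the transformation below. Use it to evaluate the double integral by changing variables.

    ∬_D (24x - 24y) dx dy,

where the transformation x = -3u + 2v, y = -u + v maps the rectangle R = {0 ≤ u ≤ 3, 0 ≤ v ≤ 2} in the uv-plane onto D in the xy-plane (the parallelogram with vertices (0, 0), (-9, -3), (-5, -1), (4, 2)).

Compute the Jacobian determinant of (x, y) with respect to (u, v):

    ∂(x,y)/∂(u,v) = | -3  2 | = (-3)(1) - (2)(-1) = -1.
                   | -1  1 |

Its absolute value is |J| = 1 (the area scaling factor).

Substituting x = -3u + 2v, y = -u + v into the integrand,

    24x - 24y → -48u + 24v,

so the integral becomes

    ∬_R (-48u + 24v) · |J| du dv = ∫_0^3 ∫_0^2 (-48u + 24v) dv du.

Inner (v): 48 - 96u.
Outer (u): -288.

Therefore ∬_D (24x - 24y) dx dy = -288.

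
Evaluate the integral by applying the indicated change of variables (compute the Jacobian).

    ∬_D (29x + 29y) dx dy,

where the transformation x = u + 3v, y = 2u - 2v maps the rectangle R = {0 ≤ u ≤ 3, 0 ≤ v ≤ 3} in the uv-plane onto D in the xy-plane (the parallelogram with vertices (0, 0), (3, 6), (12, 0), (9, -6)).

Compute the Jacobian determinant of (x, y) with respect to (u, v):

    ∂(x,y)/∂(u,v) = | 1  3 | = (1)(-2) - (3)(2) = -8.
                   | 2  -2 |

Its absolute value is |J| = 8 (the area scaling factor).

Substituting x = u + 3v, y = 2u - 2v into the integrand,

    29x + 29y → 87u + 29v,

so the integral becomes

    ∬_R (87u + 29v) · |J| du dv = ∫_0^3 ∫_0^3 (696u + 232v) dv du.

Inner (v): 2088u + 1044.
Outer (u): 12528.

Therefore ∬_D (29x + 29y) dx dy = 12528.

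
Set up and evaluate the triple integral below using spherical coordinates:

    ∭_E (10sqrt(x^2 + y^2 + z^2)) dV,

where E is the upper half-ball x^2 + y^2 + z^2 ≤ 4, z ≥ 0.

In spherical coordinates, x = ρ sin(φ) cos(θ), y = ρ sin(φ) sin(θ), z = ρ cos(φ), and dV = ρ^2 sin(φ) dρ dφ dθ.

The integrand becomes 10ρ, so

    ∭_E (10sqrt(x^2 + y^2 + z^2)) dV = ∫_{0}^{2π} ∫_{0}^{π/2} ∫_{0}^{2} (10ρ) · ρ^2 sin(φ) dρ dφ dθ.

Inner (ρ): 40sin(φ).
Middle (φ): 40.
Outer (θ): 80π.

Therefore the triple integral equals 80π.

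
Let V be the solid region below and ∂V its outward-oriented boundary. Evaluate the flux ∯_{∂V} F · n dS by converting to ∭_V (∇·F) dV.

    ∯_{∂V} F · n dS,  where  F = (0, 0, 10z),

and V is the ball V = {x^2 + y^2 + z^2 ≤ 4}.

By the divergence theorem,

    ∯_{∂V} F · n dS = ∭_V (∇ · F) dV.

Compute the divergence:
    ∇ · F = ∂F_x/∂x + ∂F_y/∂y + ∂F_z/∂z = 0 + 0 + 10 = 10.

In spherical coordinates, x = ρ sin(φ) cos(θ), y = ρ sin(φ) sin(θ), z = ρ cos(φ), dV = ρ^2 sin(φ) dρ dφ dθ, with 0 ≤ ρ ≤ 2, 0 ≤ φ ≤ π, 0 ≤ θ ≤ 2π.

The integrand, after substitution and multiplying by the volume element, becomes (10) · ρ^2 sin(φ), so

    ∭_V (∇·F) dV = ∫_0^{2π} ∫_0^{π} ∫_0^{2} (10) · ρ^2 sin(φ) dρ dφ dθ.

Inner (ρ from 0 to 2): 80sin(φ)/3.
Middle (φ from 0 to π): 160/3.
Outer (θ from 0 to 2π): 320π/3.

Therefore ∯_{∂V} F · n dS = 320π/3.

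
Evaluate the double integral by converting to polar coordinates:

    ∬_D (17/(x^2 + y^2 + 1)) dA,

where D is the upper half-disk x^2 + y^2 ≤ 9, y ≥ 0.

The region D is 0 ≤ r ≤ 3, 0 ≤ θ ≤ π in polar coordinates, where x = r cos(θ), y = r sin(θ), and dA = r dr dθ.

Under the substitution, the integrand becomes 17/(r^2 + 1), so

    ∬_D (17/(x^2 + y^2 + 1)) dA = ∫_{0}^{π} ∫_{0}^{3} (17/(r^2 + 1)) · r dr dθ.

Inner integral (in r): ∫_{0}^{3} (17/(r^2 + 1)) · r dr = 17log(10)/2.

Outer integral (in θ): ∫_{0}^{π} (17log(10)/2) dθ = 17π log(10)/2.

Therefore ∬_D (17/(x^2 + y^2 + 1)) dA = 17π log(10)/2.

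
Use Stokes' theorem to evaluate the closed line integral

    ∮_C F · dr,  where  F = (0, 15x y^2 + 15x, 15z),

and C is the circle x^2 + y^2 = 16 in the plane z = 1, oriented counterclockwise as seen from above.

Let S be the flat disk x^2 + y^2 ≤ 16 in the plane z = 1, with upward unit normal n̂ = ẑ. By Stokes' theorem,

    ∮_C F · dr = ∬_S (∇ × F) · n̂ dS = ∬_D (curl F)_z dA,

where D is the disk x^2 + y^2 ≤ 16.

Compute the curl of F = (0, 15x y^2 + 15x, 15z):
    (∇ × F)_x = ∂F_z/∂y - ∂F_y/∂z = 0,
    (∇ × F)_y = ∂F_x/∂z - ∂F_z/∂x = 0,
    (∇ × F)_z = ∂F_y/∂x - ∂F_x/∂y = 15y^2 + 15.

On z = 1, (curl F)_z = 15y^2 + 15.

Convert to polar (x = r cos θ, y = r sin θ, dA = r dr dθ); the integrand becomes 15r^2sin(θ)^2 + 15, so

    ∬_D (curl F)_z dA = ∫_0^{2π} ∫_0^{4} (15r^2sin(θ)^2 + 15) · r dr dθ.

Inner (r from 0 to 4): 960sin(θ)^2 + 120.
Outer (θ from 0 to 2π): 1200π.

Therefore ∮_C F · dr = 1200π.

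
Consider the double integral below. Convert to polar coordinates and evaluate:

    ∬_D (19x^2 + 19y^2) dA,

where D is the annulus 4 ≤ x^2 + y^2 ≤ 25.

The region D is 2 ≤ r ≤ 5, 0 ≤ θ ≤ 2π in polar coordinates, where x = r cos(θ), y = r sin(θ), and dA = r dr dθ.

Under the substitution, the integrand becomes 19r^2, so

    ∬_D (19x^2 + 19y^2) dA = ∫_{0}^{2π} ∫_{2}^{5} (19r^2) · r dr dθ.

Inner integral (in r): ∫_{2}^{5} (19r^2) · r dr = 11571/4.

Outer integral (in θ): ∫_{0}^{2π} (11571/4) dθ = 11571π/2.

Therefore ∬_D (19x^2 + 19y^2) dA = 11571π/2.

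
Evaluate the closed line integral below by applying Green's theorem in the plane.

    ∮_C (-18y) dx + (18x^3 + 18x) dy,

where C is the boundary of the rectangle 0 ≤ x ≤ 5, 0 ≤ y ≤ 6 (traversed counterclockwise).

Green's theorem converts the closed line integral into a double integral over the enclosed region D:

    ∮_C P dx + Q dy = ∬_D (∂Q/∂x - ∂P/∂y) dA.

Here P = -18y, Q = 18x^3 + 18x, so

    ∂Q/∂x = 54x^2 + 18,    ∂P/∂y = -18,
    ∂Q/∂x - ∂P/∂y = 54x^2 + 36.

D is the region 0 ≤ x ≤ 5, 0 ≤ y ≤ 6. Evaluating the double integral:

    ∬_D (54x^2 + 36) dA = ∫_0^{5} ∫_0^{6} (54x^2 + 36) dy dx.

Inner (y from 0 to 6): 324x^2 + 216.
Outer (x from 0 to 5): 14580.

Therefore ∮_C P dx + Q dy = 14580.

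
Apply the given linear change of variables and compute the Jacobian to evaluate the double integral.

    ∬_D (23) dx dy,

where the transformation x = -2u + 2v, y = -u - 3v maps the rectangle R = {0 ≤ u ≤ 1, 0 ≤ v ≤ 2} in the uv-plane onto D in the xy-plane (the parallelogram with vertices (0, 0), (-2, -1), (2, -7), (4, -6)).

Compute the Jacobian determinant of (x, y) with respect to (u, v):

    ∂(x,y)/∂(u,v) = | -2  2 | = (-2)(-3) - (2)(-1) = 8.
                   | -1  -3 |

Its absolute value is |J| = 8 (the area scaling factor).

Substituting x = -2u + 2v, y = -u - 3v into the integrand,

    23 → 23,

so the integral becomes

    ∬_R (23) · |J| du dv = ∫_0^1 ∫_0^2 (184) dv du.

Inner (v): 368.
Outer (u): 368.

Therefore ∬_D (23) dx dy = 368.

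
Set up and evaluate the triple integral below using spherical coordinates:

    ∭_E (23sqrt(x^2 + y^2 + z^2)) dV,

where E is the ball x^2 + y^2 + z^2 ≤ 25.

In spherical coordinates, x = ρ sin(φ) cos(θ), y = ρ sin(φ) sin(θ), z = ρ cos(φ), and dV = ρ^2 sin(φ) dρ dφ dθ.

The integrand becomes 23ρ, so

    ∭_E (23sqrt(x^2 + y^2 + z^2)) dV = ∫_{0}^{2π} ∫_{0}^{π} ∫_{0}^{5} (23ρ) · ρ^2 sin(φ) dρ dφ dθ.

Inner (ρ): 14375sin(φ)/4.
Middle (φ): 14375/2.
Outer (θ): 14375π.

Therefore the triple integral equals 14375π.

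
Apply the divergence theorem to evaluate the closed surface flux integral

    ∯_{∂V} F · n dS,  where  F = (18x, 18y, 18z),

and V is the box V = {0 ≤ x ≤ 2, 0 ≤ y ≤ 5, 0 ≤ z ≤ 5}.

By the divergence theorem,

    ∯_{∂V} F · n dS = ∭_V (∇ · F) dV.

Compute the divergence:
    ∇ · F = ∂F_x/∂x + ∂F_y/∂y + ∂F_z/∂z = 18 + 18 + 18 = 54.

V is a rectangular box, so dV = dx dy dz with 0 ≤ x ≤ 2, 0 ≤ y ≤ 5, 0 ≤ z ≤ 5.

Integrate (54) over V as an iterated integral:

    ∭_V (∇·F) dV = ∫_0^{2} ∫_0^{5} ∫_0^{5} (54) dz dy dx.

Inner (z from 0 to 5): 270.
Middle (y from 0 to 5): 1350.
Outer (x from 0 to 2): 2700.

Therefore ∯_{∂V} F · n dS = 2700.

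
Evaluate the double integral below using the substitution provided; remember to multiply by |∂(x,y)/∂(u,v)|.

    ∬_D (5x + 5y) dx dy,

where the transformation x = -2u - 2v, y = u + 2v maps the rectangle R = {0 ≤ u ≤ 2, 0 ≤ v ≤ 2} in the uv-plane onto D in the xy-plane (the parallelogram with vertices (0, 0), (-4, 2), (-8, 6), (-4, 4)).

Compute the Jacobian determinant of (x, y) with respect to (u, v):

    ∂(x,y)/∂(u,v) = | -2  -2 | = (-2)(2) - (-2)(1) = -2.
                   | 1  2 |

Its absolute value is |J| = 2 (the area scaling factor).

Substituting x = -2u - 2v, y = u + 2v into the integrand,

    5x + 5y → -5u,

so the integral becomes

    ∬_R (-5u) · |J| du dv = ∫_0^2 ∫_0^2 (-10u) dv du.

Inner (v): -20u.
Outer (u): -40.

Therefore ∬_D (5x + 5y) dx dy = -40.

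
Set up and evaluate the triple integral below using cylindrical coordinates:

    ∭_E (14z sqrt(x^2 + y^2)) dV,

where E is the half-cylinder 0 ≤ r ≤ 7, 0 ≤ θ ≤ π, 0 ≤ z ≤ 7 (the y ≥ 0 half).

In cylindrical coordinates, x = r cos(θ), y = r sin(θ), z = z, and dV = r dr dθ dz.

The integrand becomes 14r z, so

    ∭_E (14z sqrt(x^2 + y^2)) dV = ∫_{0}^{π} ∫_{0}^{7} ∫_{0}^{7} (14r z) · r dz dr dθ.

Inner (z): 343r^2.
Middle (r from 0 to 7): 117649/3.
Outer (θ): 117649π/3.

Therefore the triple integral equals 117649π/3.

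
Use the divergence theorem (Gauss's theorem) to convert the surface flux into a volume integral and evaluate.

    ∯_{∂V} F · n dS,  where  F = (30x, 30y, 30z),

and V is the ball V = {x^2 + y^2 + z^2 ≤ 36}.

By the divergence theorem,

    ∯_{∂V} F · n dS = ∭_V (∇ · F) dV.

Compute the divergence:
    ∇ · F = ∂F_x/∂x + ∂F_y/∂y + ∂F_z/∂z = 30 + 30 + 30 = 90.

In spherical coordinates, x = ρ sin(φ) cos(θ), y = ρ sin(φ) sin(θ), z = ρ cos(φ), dV = ρ^2 sin(φ) dρ dφ dθ, with 0 ≤ ρ ≤ 6, 0 ≤ φ ≤ π, 0 ≤ θ ≤ 2π.

The integrand, after substitution and multiplying by the volume element, becomes (90) · ρ^2 sin(φ), so

    ∭_V (∇·F) dV = ∫_0^{2π} ∫_0^{π} ∫_0^{6} (90) · ρ^2 sin(φ) dρ dφ dθ.

Inner (ρ from 0 to 6): 6480sin(φ).
Middle (φ from 0 to π): 12960.
Outer (θ from 0 to 2π): 25920π.

Therefore ∯_{∂V} F · n dS = 25920π.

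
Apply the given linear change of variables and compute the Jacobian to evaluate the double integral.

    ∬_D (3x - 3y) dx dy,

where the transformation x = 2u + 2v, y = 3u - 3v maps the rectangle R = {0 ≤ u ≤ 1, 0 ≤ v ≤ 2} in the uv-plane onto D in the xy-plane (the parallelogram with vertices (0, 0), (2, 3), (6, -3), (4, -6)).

Compute the Jacobian determinant of (x, y) with respect to (u, v):

    ∂(x,y)/∂(u,v) = | 2  2 | = (2)(-3) - (2)(3) = -12.
                   | 3  -3 |

Its absolute value is |J| = 12 (the area scaling factor).

Substituting x = 2u + 2v, y = 3u - 3v into the integrand,

    3x - 3y → -3u + 15v,

so the integral becomes

    ∬_R (-3u + 15v) · |J| du dv = ∫_0^1 ∫_0^2 (-36u + 180v) dv du.

Inner (v): 360 - 72u.
Outer (u): 324.

Therefore ∬_D (3x - 3y) dx dy = 324.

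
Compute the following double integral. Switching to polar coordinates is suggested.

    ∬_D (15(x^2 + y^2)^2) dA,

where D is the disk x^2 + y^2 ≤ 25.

The region D is 0 ≤ r ≤ 5, 0 ≤ θ ≤ 2π in polar coordinates, where x = r cos(θ), y = r sin(θ), and dA = r dr dθ.

Under the substitution, the integrand becomes 15r^4, so

    ∬_D (15(x^2 + y^2)^2) dA = ∫_{0}^{2π} ∫_{0}^{5} (15r^4) · r dr dθ.

Inner integral (in r): ∫_{0}^{5} (15r^4) · r dr = 78125/2.

Outer integral (in θ): ∫_{0}^{2π} (78125/2) dθ = 78125π.

Therefore ∬_D (15(x^2 + y^2)^2) dA = 78125π.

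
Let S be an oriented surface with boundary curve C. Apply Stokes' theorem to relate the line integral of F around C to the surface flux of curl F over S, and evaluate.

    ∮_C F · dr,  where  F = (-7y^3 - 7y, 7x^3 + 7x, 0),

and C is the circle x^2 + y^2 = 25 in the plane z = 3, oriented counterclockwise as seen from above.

Let S be the flat disk x^2 + y^2 ≤ 25 in the plane z = 3, with upward unit normal n̂ = ẑ. By Stokes' theorem,

    ∮_C F · dr = ∬_S (∇ × F) · n̂ dS = ∬_D (curl F)_z dA,

where D is the disk x^2 + y^2 ≤ 25.

Compute the curl of F = (-7y^3 - 7y, 7x^3 + 7x, 0):
    (∇ × F)_x = ∂F_z/∂y - ∂F_y/∂z = 0,
    (∇ × F)_y = ∂F_x/∂z - ∂F_z/∂x = 0,
    (∇ × F)_z = ∂F_y/∂x - ∂F_x/∂y = 21x^2 + 21y^2 + 14.

On z = 3, (curl F)_z = 21x^2 + 21y^2 + 14.

Convert to polar (x = r cos θ, y = r sin θ, dA = r dr dθ); the integrand becomes 21r^2 + 14, so

    ∬_D (curl F)_z dA = ∫_0^{2π} ∫_0^{5} (21r^2 + 14) · r dr dθ.

Inner (r from 0 to 5): 13825/4.
Outer (θ from 0 to 2π): 13825π/2.

Therefore ∮_C F · dr = 13825π/2.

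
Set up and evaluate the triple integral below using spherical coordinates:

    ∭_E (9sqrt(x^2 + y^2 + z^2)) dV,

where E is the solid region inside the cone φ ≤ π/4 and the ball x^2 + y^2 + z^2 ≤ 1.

In spherical coordinates, x = ρ sin(φ) cos(θ), y = ρ sin(φ) sin(θ), z = ρ cos(φ), and dV = ρ^2 sin(φ) dρ dφ dθ.

The integrand becomes 9ρ, so

    ∭_E (9sqrt(x^2 + y^2 + z^2)) dV = ∫_{0}^{2π} ∫_{0}^{π/4} ∫_{0}^{1} (9ρ) · ρ^2 sin(φ) dρ dφ dθ.

Inner (ρ): 9sin(φ)/4.
Middle (φ): 9/4 - 9sqrt(2)/8.
Outer (θ): 9π (2 - sqrt(2))/4.

Therefore the triple integral equals 9π (2 - sqrt(2))/4.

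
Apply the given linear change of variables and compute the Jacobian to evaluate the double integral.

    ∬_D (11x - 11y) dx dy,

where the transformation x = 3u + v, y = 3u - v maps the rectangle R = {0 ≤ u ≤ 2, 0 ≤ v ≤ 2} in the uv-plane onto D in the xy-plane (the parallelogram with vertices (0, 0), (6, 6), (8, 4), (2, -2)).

Compute the Jacobian determinant of (x, y) with respect to (u, v):

    ∂(x,y)/∂(u,v) = | 3  1 | = (3)(-1) - (1)(3) = -6.
                   | 3  -1 |

Its absolute value is |J| = 6 (the area scaling factor).

Substituting x = 3u + v, y = 3u - v into the integrand,

    11x - 11y → 22v,

so the integral becomes

    ∬_R (22v) · |J| du dv = ∫_0^2 ∫_0^2 (132v) dv du.

Inner (v): 264.
Outer (u): 528.

Therefore ∬_D (11x - 11y) dx dy = 528.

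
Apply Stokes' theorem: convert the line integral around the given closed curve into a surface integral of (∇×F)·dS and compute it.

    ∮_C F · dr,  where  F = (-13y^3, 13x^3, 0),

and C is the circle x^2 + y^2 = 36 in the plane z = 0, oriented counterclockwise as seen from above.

Let S be the flat disk x^2 + y^2 ≤ 36 in the plane z = 0, with upward unit normal n̂ = ẑ. By Stokes' theorem,

    ∮_C F · dr = ∬_S (∇ × F) · n̂ dS = ∬_D (curl F)_z dA,

where D is the disk x^2 + y^2 ≤ 36.

Compute the curl of F = (-13y^3, 13x^3, 0):
    (∇ × F)_x = ∂F_z/∂y - ∂F_y/∂z = 0,
    (∇ × F)_y = ∂F_x/∂z - ∂F_z/∂x = 0,
    (∇ × F)_z = ∂F_y/∂x - ∂F_x/∂y = 39x^2 + 39y^2.

On z = 0, (curl F)_z = 39x^2 + 39y^2.

Convert to polar (x = r cos θ, y = r sin θ, dA = r dr dθ); the integrand becomes 39r^2, so

    ∬_D (curl F)_z dA = ∫_0^{2π} ∫_0^{6} (39r^2) · r dr dθ.

Inner (r from 0 to 6): 12636.
Outer (θ from 0 to 2π): 25272π.

Therefore ∮_C F · dr = 25272π.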